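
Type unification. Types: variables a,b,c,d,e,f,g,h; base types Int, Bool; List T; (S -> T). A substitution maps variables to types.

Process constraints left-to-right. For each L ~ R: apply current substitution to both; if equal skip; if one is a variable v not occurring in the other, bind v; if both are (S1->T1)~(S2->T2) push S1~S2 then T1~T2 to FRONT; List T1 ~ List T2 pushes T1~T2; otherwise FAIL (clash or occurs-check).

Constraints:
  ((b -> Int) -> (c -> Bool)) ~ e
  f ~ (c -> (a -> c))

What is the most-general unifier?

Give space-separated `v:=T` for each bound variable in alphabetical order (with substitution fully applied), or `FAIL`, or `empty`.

step 1: unify ((b -> Int) -> (c -> Bool)) ~ e  [subst: {-} | 1 pending]
  bind e := ((b -> Int) -> (c -> Bool))
step 2: unify f ~ (c -> (a -> c))  [subst: {e:=((b -> Int) -> (c -> Bool))} | 0 pending]
  bind f := (c -> (a -> c))

Answer: e:=((b -> Int) -> (c -> Bool)) f:=(c -> (a -> c))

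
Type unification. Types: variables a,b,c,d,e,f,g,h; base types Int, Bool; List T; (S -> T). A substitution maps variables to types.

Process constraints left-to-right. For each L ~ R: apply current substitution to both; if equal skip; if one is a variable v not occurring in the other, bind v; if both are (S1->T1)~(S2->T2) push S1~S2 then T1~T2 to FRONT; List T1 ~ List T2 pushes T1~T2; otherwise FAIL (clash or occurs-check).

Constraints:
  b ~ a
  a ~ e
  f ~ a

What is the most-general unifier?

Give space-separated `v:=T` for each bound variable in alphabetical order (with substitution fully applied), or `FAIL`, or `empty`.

step 1: unify b ~ a  [subst: {-} | 2 pending]
  bind b := a
step 2: unify a ~ e  [subst: {b:=a} | 1 pending]
  bind a := e
step 3: unify f ~ e  [subst: {b:=a, a:=e} | 0 pending]
  bind f := e

Answer: a:=e b:=e f:=e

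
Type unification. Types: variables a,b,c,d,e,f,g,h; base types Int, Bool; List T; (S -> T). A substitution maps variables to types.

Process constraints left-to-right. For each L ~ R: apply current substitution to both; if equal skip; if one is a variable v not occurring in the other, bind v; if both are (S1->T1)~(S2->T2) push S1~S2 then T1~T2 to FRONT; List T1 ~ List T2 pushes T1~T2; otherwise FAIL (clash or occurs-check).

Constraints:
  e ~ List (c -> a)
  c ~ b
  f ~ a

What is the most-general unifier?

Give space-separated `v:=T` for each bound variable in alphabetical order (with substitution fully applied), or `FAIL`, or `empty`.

step 1: unify e ~ List (c -> a)  [subst: {-} | 2 pending]
  bind e := List (c -> a)
step 2: unify c ~ b  [subst: {e:=List (c -> a)} | 1 pending]
  bind c := b
step 3: unify f ~ a  [subst: {e:=List (c -> a), c:=b} | 0 pending]
  bind f := a

Answer: c:=b e:=List (b -> a) f:=a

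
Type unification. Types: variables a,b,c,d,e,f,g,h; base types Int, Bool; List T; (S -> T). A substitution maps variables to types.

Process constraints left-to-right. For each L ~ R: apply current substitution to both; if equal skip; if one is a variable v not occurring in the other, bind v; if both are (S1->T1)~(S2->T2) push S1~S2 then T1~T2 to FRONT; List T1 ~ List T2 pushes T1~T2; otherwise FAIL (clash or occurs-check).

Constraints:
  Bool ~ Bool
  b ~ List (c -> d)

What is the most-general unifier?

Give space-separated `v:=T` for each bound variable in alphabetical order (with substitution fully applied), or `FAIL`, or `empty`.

Answer: b:=List (c -> d)

Derivation:
step 1: unify Bool ~ Bool  [subst: {-} | 1 pending]
  -> identical, skip
step 2: unify b ~ List (c -> d)  [subst: {-} | 0 pending]
  bind b := List (c -> d)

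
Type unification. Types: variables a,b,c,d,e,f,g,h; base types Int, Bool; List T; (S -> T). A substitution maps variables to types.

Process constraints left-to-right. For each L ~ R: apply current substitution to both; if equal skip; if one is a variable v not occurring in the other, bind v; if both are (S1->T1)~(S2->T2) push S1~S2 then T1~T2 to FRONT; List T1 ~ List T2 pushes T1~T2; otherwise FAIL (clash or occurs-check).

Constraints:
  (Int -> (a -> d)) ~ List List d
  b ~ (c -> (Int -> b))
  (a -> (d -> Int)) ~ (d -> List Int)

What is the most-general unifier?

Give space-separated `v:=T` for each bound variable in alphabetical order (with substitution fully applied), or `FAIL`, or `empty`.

Answer: FAIL

Derivation:
step 1: unify (Int -> (a -> d)) ~ List List d  [subst: {-} | 2 pending]
  clash: (Int -> (a -> d)) vs List List d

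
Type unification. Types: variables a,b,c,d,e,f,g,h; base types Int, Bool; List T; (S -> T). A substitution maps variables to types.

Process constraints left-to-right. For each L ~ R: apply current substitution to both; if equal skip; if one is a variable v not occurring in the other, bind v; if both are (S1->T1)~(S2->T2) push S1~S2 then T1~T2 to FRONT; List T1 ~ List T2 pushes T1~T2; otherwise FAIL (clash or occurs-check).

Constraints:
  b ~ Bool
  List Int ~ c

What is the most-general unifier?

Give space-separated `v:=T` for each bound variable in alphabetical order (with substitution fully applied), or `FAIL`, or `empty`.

step 1: unify b ~ Bool  [subst: {-} | 1 pending]
  bind b := Bool
step 2: unify List Int ~ c  [subst: {b:=Bool} | 0 pending]
  bind c := List Int

Answer: b:=Bool c:=List Int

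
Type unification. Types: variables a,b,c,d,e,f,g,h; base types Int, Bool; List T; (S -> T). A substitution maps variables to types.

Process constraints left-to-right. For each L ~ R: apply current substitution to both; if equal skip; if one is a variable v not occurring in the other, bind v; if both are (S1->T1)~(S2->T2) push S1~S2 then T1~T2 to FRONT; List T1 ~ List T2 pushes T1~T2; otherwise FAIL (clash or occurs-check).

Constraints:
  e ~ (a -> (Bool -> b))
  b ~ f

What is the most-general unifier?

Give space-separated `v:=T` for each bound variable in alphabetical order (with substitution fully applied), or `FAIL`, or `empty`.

Answer: b:=f e:=(a -> (Bool -> f))

Derivation:
step 1: unify e ~ (a -> (Bool -> b))  [subst: {-} | 1 pending]
  bind e := (a -> (Bool -> b))
step 2: unify b ~ f  [subst: {e:=(a -> (Bool -> b))} | 0 pending]
  bind b := f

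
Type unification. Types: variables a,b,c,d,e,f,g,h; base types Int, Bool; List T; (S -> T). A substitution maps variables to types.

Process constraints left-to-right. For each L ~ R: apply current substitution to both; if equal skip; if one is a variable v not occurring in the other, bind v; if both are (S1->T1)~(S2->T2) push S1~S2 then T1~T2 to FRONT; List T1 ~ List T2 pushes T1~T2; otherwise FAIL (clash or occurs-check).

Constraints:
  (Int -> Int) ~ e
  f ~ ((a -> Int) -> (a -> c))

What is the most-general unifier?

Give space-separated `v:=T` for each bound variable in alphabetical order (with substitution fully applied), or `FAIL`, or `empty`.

Answer: e:=(Int -> Int) f:=((a -> Int) -> (a -> c))

Derivation:
step 1: unify (Int -> Int) ~ e  [subst: {-} | 1 pending]
  bind e := (Int -> Int)
step 2: unify f ~ ((a -> Int) -> (a -> c))  [subst: {e:=(Int -> Int)} | 0 pending]
  bind f := ((a -> Int) -> (a -> c))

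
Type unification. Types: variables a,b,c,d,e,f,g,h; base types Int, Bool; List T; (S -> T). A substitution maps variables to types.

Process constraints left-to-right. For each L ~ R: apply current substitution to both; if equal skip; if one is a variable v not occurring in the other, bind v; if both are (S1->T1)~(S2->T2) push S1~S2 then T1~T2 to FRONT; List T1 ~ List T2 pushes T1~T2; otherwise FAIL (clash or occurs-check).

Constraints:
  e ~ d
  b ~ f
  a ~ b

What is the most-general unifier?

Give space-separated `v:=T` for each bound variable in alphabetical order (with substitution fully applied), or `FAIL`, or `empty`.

Answer: a:=f b:=f e:=d

Derivation:
step 1: unify e ~ d  [subst: {-} | 2 pending]
  bind e := d
step 2: unify b ~ f  [subst: {e:=d} | 1 pending]
  bind b := f
step 3: unify a ~ f  [subst: {e:=d, b:=f} | 0 pending]
  bind a := f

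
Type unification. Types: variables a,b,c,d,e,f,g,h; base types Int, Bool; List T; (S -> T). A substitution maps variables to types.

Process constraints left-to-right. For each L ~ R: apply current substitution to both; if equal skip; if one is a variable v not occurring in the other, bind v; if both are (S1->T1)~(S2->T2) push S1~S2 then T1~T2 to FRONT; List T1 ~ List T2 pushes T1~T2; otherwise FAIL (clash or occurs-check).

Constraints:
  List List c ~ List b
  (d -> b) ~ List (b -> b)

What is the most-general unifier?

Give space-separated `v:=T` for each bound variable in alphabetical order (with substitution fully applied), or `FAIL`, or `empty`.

step 1: unify List List c ~ List b  [subst: {-} | 1 pending]
  -> decompose List: push List c~b
step 2: unify List c ~ b  [subst: {-} | 1 pending]
  bind b := List c
step 3: unify (d -> List c) ~ List (List c -> List c)  [subst: {b:=List c} | 0 pending]
  clash: (d -> List c) vs List (List c -> List c)

Answer: FAIL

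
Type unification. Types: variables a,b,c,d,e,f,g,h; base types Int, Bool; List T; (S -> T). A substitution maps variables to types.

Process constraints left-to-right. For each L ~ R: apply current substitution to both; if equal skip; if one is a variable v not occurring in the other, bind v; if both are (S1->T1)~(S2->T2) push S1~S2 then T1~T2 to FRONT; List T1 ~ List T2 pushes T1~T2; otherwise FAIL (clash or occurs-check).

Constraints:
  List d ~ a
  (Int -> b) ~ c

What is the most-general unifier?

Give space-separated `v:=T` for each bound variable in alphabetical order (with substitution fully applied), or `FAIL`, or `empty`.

step 1: unify List d ~ a  [subst: {-} | 1 pending]
  bind a := List d
step 2: unify (Int -> b) ~ c  [subst: {a:=List d} | 0 pending]
  bind c := (Int -> b)

Answer: a:=List d c:=(Int -> b)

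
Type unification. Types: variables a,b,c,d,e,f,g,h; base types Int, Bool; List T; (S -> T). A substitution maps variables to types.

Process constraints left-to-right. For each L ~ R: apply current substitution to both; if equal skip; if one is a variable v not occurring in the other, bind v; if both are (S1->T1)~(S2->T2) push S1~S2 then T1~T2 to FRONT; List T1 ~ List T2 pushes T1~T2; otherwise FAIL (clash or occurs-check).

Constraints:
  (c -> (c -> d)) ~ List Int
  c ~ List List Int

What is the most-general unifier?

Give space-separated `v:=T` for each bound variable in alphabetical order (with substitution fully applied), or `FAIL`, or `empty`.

step 1: unify (c -> (c -> d)) ~ List Int  [subst: {-} | 1 pending]
  clash: (c -> (c -> d)) vs List Int

Answer: FAIL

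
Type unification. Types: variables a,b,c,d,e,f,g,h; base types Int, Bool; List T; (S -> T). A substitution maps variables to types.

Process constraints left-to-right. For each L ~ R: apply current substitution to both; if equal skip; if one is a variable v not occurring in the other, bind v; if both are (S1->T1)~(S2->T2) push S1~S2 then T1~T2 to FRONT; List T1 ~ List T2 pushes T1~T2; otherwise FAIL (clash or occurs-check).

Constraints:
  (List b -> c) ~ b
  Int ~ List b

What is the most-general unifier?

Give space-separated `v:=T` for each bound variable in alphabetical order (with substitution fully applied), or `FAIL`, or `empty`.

step 1: unify (List b -> c) ~ b  [subst: {-} | 1 pending]
  occurs-check fail

Answer: FAIL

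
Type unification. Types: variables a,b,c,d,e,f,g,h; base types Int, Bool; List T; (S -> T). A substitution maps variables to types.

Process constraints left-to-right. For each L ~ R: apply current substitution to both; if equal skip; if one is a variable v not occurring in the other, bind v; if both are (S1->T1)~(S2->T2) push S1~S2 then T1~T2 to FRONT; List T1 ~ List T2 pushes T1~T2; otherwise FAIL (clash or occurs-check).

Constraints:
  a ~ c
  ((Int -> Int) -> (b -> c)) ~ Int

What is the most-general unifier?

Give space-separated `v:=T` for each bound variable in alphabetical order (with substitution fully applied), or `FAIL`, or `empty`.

step 1: unify a ~ c  [subst: {-} | 1 pending]
  bind a := c
step 2: unify ((Int -> Int) -> (b -> c)) ~ Int  [subst: {a:=c} | 0 pending]
  clash: ((Int -> Int) -> (b -> c)) vs Int

Answer: FAIL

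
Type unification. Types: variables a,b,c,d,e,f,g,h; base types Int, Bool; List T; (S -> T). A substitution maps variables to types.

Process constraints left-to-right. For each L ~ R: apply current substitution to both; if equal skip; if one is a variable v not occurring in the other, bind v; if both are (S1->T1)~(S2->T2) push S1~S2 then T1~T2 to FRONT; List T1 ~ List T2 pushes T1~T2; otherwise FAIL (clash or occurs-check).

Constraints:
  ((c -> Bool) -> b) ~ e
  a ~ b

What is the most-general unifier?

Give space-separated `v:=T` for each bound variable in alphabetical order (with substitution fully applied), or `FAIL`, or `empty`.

Answer: a:=b e:=((c -> Bool) -> b)

Derivation:
step 1: unify ((c -> Bool) -> b) ~ e  [subst: {-} | 1 pending]
  bind e := ((c -> Bool) -> b)
step 2: unify a ~ b  [subst: {e:=((c -> Bool) -> b)} | 0 pending]
  bind a := b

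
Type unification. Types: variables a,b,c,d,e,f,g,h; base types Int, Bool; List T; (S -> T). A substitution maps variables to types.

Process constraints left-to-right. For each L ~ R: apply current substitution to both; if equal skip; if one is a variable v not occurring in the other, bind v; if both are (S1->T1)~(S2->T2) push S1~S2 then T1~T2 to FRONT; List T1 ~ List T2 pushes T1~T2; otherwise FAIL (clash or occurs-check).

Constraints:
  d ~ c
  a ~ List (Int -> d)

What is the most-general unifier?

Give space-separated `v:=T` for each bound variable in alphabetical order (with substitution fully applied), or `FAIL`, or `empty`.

step 1: unify d ~ c  [subst: {-} | 1 pending]
  bind d := c
step 2: unify a ~ List (Int -> c)  [subst: {d:=c} | 0 pending]
  bind a := List (Int -> c)

Answer: a:=List (Int -> c) d:=c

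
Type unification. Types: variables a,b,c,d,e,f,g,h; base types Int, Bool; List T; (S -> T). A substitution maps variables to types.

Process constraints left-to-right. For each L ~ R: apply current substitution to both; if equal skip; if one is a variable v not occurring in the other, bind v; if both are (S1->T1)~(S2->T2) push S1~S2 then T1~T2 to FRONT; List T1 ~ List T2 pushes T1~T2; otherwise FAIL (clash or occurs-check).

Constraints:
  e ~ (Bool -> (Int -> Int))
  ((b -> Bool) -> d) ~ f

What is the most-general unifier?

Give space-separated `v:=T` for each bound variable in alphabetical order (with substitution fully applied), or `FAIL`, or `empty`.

step 1: unify e ~ (Bool -> (Int -> Int))  [subst: {-} | 1 pending]
  bind e := (Bool -> (Int -> Int))
step 2: unify ((b -> Bool) -> d) ~ f  [subst: {e:=(Bool -> (Int -> Int))} | 0 pending]
  bind f := ((b -> Bool) -> d)

Answer: e:=(Bool -> (Int -> Int)) f:=((b -> Bool) -> d)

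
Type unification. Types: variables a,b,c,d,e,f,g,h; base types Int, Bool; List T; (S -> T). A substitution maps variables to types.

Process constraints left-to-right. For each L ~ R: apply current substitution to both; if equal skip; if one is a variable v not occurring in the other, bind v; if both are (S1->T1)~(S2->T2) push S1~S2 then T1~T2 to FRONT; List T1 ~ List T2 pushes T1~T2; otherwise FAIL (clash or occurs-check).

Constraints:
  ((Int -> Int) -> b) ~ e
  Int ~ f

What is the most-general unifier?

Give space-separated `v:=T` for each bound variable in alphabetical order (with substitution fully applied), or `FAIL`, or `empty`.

step 1: unify ((Int -> Int) -> b) ~ e  [subst: {-} | 1 pending]
  bind e := ((Int -> Int) -> b)
step 2: unify Int ~ f  [subst: {e:=((Int -> Int) -> b)} | 0 pending]
  bind f := Int

Answer: e:=((Int -> Int) -> b) f:=Int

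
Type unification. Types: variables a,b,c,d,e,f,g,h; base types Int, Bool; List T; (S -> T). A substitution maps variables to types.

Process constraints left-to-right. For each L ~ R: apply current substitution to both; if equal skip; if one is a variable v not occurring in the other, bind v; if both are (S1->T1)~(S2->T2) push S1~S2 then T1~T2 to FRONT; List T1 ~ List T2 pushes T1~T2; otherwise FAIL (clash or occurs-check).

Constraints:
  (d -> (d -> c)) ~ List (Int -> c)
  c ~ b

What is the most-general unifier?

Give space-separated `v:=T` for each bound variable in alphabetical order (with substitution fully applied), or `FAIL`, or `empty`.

step 1: unify (d -> (d -> c)) ~ List (Int -> c)  [subst: {-} | 1 pending]
  clash: (d -> (d -> c)) vs List (Int -> c)

Answer: FAIL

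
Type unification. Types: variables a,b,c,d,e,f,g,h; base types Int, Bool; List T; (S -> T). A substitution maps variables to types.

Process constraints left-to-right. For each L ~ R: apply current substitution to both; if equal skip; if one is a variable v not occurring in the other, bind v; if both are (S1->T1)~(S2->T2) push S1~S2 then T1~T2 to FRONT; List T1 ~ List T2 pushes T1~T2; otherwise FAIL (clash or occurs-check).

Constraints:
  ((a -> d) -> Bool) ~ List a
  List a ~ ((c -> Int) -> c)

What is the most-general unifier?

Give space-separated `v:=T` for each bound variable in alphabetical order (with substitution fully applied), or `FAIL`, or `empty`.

step 1: unify ((a -> d) -> Bool) ~ List a  [subst: {-} | 1 pending]
  clash: ((a -> d) -> Bool) vs List a

Answer: FAIL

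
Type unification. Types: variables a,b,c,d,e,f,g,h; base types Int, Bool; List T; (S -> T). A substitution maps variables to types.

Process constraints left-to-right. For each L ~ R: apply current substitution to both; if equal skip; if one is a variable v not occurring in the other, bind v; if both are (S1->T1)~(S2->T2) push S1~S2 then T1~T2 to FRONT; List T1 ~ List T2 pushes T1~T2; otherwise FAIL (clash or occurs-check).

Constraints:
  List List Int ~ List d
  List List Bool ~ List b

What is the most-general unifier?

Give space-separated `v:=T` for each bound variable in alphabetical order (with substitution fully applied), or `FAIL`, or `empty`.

step 1: unify List List Int ~ List d  [subst: {-} | 1 pending]
  -> decompose List: push List Int~d
step 2: unify List Int ~ d  [subst: {-} | 1 pending]
  bind d := List Int
step 3: unify List List Bool ~ List b  [subst: {d:=List Int} | 0 pending]
  -> decompose List: push List Bool~b
step 4: unify List Bool ~ b  [subst: {d:=List Int} | 0 pending]
  bind b := List Bool

Answer: b:=List Bool d:=List Int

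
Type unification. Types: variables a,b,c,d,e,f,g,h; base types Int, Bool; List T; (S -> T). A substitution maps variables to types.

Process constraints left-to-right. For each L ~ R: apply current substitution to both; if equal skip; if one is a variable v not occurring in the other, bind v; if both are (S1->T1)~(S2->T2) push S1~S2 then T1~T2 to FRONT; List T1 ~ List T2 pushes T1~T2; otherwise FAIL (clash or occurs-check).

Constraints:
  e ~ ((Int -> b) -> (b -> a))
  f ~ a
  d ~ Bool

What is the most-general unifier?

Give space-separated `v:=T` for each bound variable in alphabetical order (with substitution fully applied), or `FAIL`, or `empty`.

step 1: unify e ~ ((Int -> b) -> (b -> a))  [subst: {-} | 2 pending]
  bind e := ((Int -> b) -> (b -> a))
step 2: unify f ~ a  [subst: {e:=((Int -> b) -> (b -> a))} | 1 pending]
  bind f := a
step 3: unify d ~ Bool  [subst: {e:=((Int -> b) -> (b -> a)), f:=a} | 0 pending]
  bind d := Bool

Answer: d:=Bool e:=((Int -> b) -> (b -> a)) f:=a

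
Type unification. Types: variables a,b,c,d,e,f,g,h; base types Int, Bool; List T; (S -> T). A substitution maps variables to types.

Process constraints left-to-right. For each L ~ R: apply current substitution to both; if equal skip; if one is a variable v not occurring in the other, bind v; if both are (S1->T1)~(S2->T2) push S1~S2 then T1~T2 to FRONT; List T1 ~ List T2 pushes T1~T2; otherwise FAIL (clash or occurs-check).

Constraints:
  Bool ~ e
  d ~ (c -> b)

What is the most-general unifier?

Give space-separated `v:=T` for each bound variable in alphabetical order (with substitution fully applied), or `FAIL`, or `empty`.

step 1: unify Bool ~ e  [subst: {-} | 1 pending]
  bind e := Bool
step 2: unify d ~ (c -> b)  [subst: {e:=Bool} | 0 pending]
  bind d := (c -> b)

Answer: d:=(c -> b) e:=Bool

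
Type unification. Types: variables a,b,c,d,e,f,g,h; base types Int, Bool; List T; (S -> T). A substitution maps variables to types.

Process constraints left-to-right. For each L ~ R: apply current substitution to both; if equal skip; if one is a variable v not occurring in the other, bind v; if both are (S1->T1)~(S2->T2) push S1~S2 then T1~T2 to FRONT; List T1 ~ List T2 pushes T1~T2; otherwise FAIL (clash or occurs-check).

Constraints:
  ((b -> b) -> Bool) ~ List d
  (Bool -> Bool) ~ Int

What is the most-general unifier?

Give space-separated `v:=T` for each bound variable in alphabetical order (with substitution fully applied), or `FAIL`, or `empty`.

Answer: FAIL

Derivation:
step 1: unify ((b -> b) -> Bool) ~ List d  [subst: {-} | 1 pending]
  clash: ((b -> b) -> Bool) vs List d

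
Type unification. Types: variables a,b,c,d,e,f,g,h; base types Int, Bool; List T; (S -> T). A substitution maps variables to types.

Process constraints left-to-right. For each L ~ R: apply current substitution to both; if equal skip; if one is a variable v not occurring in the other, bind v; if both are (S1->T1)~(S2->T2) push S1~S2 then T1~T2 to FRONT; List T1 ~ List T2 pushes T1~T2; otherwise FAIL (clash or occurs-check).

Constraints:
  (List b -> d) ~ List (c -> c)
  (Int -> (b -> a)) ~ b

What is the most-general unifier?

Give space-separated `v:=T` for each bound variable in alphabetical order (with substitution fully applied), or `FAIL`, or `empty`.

step 1: unify (List b -> d) ~ List (c -> c)  [subst: {-} | 1 pending]
  clash: (List b -> d) vs List (c -> c)

Answer: FAIL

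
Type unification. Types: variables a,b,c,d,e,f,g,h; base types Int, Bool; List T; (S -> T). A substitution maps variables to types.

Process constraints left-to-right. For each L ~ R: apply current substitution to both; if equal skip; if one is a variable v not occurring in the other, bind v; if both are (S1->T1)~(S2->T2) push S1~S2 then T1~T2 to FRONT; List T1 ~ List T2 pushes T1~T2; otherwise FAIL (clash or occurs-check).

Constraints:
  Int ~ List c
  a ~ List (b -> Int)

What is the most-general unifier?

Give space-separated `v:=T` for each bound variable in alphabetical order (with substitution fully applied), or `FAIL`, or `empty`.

step 1: unify Int ~ List c  [subst: {-} | 1 pending]
  clash: Int vs List c

Answer: FAIL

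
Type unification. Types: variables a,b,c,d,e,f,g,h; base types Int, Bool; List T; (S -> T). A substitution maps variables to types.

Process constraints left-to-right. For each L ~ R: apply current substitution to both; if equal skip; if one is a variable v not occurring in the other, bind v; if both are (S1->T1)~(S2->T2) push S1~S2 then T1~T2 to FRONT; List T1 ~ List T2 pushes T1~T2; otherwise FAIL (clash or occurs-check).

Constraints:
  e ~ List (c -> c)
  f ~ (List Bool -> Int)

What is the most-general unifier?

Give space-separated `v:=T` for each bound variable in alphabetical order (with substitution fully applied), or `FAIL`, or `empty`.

step 1: unify e ~ List (c -> c)  [subst: {-} | 1 pending]
  bind e := List (c -> c)
step 2: unify f ~ (List Bool -> Int)  [subst: {e:=List (c -> c)} | 0 pending]
  bind f := (List Bool -> Int)

Answer: e:=List (c -> c) f:=(List Bool -> Int)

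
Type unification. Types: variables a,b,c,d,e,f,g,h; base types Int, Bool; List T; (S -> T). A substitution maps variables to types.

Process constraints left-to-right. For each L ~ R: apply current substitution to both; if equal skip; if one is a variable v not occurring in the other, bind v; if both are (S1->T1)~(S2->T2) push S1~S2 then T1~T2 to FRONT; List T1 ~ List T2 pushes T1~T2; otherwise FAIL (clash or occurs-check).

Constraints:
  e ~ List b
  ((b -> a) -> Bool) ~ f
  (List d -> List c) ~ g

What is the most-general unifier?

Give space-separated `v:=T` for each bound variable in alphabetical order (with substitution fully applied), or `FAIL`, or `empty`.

Answer: e:=List b f:=((b -> a) -> Bool) g:=(List d -> List c)

Derivation:
step 1: unify e ~ List b  [subst: {-} | 2 pending]
  bind e := List b
step 2: unify ((b -> a) -> Bool) ~ f  [subst: {e:=List b} | 1 pending]
  bind f := ((b -> a) -> Bool)
step 3: unify (List d -> List c) ~ g  [subst: {e:=List b, f:=((b -> a) -> Bool)} | 0 pending]
  bind g := (List d -> List c)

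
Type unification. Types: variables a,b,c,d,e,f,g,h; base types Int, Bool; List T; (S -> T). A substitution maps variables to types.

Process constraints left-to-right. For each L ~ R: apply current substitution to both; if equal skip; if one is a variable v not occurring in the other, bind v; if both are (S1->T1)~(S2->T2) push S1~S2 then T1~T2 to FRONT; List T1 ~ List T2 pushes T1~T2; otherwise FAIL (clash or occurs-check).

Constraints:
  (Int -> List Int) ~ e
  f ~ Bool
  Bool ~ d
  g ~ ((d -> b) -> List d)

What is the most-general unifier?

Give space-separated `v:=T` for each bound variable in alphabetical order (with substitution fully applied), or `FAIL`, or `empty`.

Answer: d:=Bool e:=(Int -> List Int) f:=Bool g:=((Bool -> b) -> List Bool)

Derivation:
step 1: unify (Int -> List Int) ~ e  [subst: {-} | 3 pending]
  bind e := (Int -> List Int)
step 2: unify f ~ Bool  [subst: {e:=(Int -> List Int)} | 2 pending]
  bind f := Bool
step 3: unify Bool ~ d  [subst: {e:=(Int -> List Int), f:=Bool} | 1 pending]
  bind d := Bool
step 4: unify g ~ ((Bool -> b) -> List Bool)  [subst: {e:=(Int -> List Int), f:=Bool, d:=Bool} | 0 pending]
  bind g := ((Bool -> b) -> List Bool)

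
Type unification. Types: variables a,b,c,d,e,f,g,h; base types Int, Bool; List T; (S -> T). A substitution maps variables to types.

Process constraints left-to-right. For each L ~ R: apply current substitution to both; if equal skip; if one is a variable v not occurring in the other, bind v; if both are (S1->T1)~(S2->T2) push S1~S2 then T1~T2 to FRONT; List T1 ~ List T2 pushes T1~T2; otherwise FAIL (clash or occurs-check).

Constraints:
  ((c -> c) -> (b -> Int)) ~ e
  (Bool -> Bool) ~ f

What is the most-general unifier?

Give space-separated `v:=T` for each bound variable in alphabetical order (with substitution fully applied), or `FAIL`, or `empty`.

Answer: e:=((c -> c) -> (b -> Int)) f:=(Bool -> Bool)

Derivation:
step 1: unify ((c -> c) -> (b -> Int)) ~ e  [subst: {-} | 1 pending]
  bind e := ((c -> c) -> (b -> Int))
step 2: unify (Bool -> Bool) ~ f  [subst: {e:=((c -> c) -> (b -> Int))} | 0 pending]
  bind f := (Bool -> Bool)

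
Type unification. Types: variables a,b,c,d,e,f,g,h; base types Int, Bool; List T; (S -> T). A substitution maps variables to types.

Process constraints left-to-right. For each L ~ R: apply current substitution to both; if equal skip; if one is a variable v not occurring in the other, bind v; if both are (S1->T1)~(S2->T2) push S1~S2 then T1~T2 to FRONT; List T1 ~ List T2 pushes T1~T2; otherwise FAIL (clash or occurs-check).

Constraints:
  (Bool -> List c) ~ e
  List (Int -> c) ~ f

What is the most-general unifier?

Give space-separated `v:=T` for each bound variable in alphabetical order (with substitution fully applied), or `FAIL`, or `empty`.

step 1: unify (Bool -> List c) ~ e  [subst: {-} | 1 pending]
  bind e := (Bool -> List c)
step 2: unify List (Int -> c) ~ f  [subst: {e:=(Bool -> List c)} | 0 pending]
  bind f := List (Int -> c)

Answer: e:=(Bool -> List c) f:=List (Int -> c)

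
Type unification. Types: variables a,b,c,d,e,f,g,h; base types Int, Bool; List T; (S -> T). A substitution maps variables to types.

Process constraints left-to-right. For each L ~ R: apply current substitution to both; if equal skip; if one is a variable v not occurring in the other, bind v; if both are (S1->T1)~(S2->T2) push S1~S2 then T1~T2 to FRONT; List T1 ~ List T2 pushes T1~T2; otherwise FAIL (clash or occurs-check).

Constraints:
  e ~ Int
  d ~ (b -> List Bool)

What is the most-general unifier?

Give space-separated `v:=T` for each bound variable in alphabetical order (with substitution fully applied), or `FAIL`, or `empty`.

Answer: d:=(b -> List Bool) e:=Int

Derivation:
step 1: unify e ~ Int  [subst: {-} | 1 pending]
  bind e := Int
step 2: unify d ~ (b -> List Bool)  [subst: {e:=Int} | 0 pending]
  bind d := (b -> List Bool)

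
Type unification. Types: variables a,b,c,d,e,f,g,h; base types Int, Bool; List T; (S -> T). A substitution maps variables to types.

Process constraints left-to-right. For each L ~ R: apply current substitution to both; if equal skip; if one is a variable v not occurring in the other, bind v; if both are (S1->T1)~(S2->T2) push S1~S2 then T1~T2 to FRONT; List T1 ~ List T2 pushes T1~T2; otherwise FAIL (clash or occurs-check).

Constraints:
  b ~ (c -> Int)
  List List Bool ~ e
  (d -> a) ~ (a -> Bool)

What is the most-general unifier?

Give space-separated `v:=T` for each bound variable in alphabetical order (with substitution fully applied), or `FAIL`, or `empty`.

Answer: a:=Bool b:=(c -> Int) d:=Bool e:=List List Bool

Derivation:
step 1: unify b ~ (c -> Int)  [subst: {-} | 2 pending]
  bind b := (c -> Int)
step 2: unify List List Bool ~ e  [subst: {b:=(c -> Int)} | 1 pending]
  bind e := List List Bool
step 3: unify (d -> a) ~ (a -> Bool)  [subst: {b:=(c -> Int), e:=List List Bool} | 0 pending]
  -> decompose arrow: push d~a, a~Bool
step 4: unify d ~ a  [subst: {b:=(c -> Int), e:=List List Bool} | 1 pending]
  bind d := a
step 5: unify a ~ Bool  [subst: {b:=(c -> Int), e:=List List Bool, d:=a} | 0 pending]
  bind a := Bool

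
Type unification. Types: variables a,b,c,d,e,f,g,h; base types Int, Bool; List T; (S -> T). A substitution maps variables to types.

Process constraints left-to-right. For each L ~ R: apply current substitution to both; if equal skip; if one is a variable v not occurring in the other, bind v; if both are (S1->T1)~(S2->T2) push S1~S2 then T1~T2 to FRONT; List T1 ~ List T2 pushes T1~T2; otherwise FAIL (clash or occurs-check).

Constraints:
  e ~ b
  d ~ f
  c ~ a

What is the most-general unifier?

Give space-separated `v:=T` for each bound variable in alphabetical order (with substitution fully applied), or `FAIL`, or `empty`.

Answer: c:=a d:=f e:=b

Derivation:
step 1: unify e ~ b  [subst: {-} | 2 pending]
  bind e := b
step 2: unify d ~ f  [subst: {e:=b} | 1 pending]
  bind d := f
step 3: unify c ~ a  [subst: {e:=b, d:=f} | 0 pending]
  bind c := a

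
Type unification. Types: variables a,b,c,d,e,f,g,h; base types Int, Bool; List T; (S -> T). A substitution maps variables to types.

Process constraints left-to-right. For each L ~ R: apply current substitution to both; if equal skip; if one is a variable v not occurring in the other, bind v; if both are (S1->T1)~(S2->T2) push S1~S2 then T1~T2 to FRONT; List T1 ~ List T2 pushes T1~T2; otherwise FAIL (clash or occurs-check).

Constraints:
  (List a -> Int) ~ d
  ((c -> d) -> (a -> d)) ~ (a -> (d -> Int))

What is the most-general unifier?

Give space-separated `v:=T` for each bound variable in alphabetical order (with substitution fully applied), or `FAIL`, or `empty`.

step 1: unify (List a -> Int) ~ d  [subst: {-} | 1 pending]
  bind d := (List a -> Int)
step 2: unify ((c -> (List a -> Int)) -> (a -> (List a -> Int))) ~ (a -> ((List a -> Int) -> Int))  [subst: {d:=(List a -> Int)} | 0 pending]
  -> decompose arrow: push (c -> (List a -> Int))~a, (a -> (List a -> Int))~((List a -> Int) -> Int)
step 3: unify (c -> (List a -> Int)) ~ a  [subst: {d:=(List a -> Int)} | 1 pending]
  occurs-check fail

Answer: FAIL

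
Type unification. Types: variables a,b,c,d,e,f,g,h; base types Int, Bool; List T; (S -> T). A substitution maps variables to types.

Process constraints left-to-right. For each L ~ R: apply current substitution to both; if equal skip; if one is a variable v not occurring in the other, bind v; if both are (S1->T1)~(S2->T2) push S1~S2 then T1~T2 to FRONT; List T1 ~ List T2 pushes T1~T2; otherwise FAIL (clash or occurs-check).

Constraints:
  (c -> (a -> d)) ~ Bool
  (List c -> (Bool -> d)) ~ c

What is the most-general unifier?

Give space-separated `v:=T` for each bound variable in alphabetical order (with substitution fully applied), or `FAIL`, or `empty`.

step 1: unify (c -> (a -> d)) ~ Bool  [subst: {-} | 1 pending]
  clash: (c -> (a -> d)) vs Bool

Answer: FAIL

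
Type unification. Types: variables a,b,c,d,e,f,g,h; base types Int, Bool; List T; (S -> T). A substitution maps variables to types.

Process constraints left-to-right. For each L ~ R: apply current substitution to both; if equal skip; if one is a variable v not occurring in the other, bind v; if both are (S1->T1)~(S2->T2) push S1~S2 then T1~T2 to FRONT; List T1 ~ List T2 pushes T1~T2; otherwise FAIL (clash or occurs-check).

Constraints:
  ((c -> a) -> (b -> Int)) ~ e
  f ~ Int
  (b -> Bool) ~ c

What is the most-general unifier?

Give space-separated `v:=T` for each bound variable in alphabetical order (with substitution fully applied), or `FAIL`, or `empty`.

Answer: c:=(b -> Bool) e:=(((b -> Bool) -> a) -> (b -> Int)) f:=Int

Derivation:
step 1: unify ((c -> a) -> (b -> Int)) ~ e  [subst: {-} | 2 pending]
  bind e := ((c -> a) -> (b -> Int))
step 2: unify f ~ Int  [subst: {e:=((c -> a) -> (b -> Int))} | 1 pending]
  bind f := Int
step 3: unify (b -> Bool) ~ c  [subst: {e:=((c -> a) -> (b -> Int)), f:=Int} | 0 pending]
  bind c := (b -> Bool)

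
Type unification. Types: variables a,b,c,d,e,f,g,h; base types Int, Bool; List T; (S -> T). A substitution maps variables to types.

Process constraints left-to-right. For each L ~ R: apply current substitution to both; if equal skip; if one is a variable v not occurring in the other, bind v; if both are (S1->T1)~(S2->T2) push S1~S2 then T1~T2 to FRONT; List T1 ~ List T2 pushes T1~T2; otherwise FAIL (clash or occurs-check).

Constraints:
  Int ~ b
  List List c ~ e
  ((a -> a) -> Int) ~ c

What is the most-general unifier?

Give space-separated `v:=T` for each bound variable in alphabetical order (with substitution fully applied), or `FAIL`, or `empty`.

Answer: b:=Int c:=((a -> a) -> Int) e:=List List ((a -> a) -> Int)

Derivation:
step 1: unify Int ~ b  [subst: {-} | 2 pending]
  bind b := Int
step 2: unify List List c ~ e  [subst: {b:=Int} | 1 pending]
  bind e := List List c
step 3: unify ((a -> a) -> Int) ~ c  [subst: {b:=Int, e:=List List c} | 0 pending]
  bind c := ((a -> a) -> Int)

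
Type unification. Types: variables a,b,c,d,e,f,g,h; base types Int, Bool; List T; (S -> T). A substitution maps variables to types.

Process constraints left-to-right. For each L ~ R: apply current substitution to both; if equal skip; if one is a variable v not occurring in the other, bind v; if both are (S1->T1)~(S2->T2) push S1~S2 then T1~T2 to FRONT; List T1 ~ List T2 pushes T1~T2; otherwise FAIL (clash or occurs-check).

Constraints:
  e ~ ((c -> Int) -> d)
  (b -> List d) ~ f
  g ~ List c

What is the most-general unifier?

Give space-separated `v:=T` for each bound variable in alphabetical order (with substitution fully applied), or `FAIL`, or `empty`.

Answer: e:=((c -> Int) -> d) f:=(b -> List d) g:=List c

Derivation:
step 1: unify e ~ ((c -> Int) -> d)  [subst: {-} | 2 pending]
  bind e := ((c -> Int) -> d)
step 2: unify (b -> List d) ~ f  [subst: {e:=((c -> Int) -> d)} | 1 pending]
  bind f := (b -> List d)
step 3: unify g ~ List c  [subst: {e:=((c -> Int) -> d), f:=(b -> List d)} | 0 pending]
  bind g := List c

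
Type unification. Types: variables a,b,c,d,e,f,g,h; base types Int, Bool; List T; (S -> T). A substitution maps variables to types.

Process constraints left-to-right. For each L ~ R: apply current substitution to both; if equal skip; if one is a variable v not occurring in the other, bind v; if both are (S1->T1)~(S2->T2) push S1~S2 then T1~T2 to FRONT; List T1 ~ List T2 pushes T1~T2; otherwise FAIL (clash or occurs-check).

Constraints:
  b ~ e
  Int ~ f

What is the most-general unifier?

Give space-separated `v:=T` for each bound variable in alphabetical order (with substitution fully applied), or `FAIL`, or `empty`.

step 1: unify b ~ e  [subst: {-} | 1 pending]
  bind b := e
step 2: unify Int ~ f  [subst: {b:=e} | 0 pending]
  bind f := Int

Answer: b:=e f:=Int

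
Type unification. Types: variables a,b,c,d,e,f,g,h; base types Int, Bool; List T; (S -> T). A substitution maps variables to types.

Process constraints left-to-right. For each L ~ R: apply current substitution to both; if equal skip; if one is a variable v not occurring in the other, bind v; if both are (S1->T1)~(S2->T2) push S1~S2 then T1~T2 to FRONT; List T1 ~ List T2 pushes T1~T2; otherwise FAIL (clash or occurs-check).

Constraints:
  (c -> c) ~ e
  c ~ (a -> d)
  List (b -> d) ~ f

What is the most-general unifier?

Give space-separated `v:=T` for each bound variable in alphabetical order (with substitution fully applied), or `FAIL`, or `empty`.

step 1: unify (c -> c) ~ e  [subst: {-} | 2 pending]
  bind e := (c -> c)
step 2: unify c ~ (a -> d)  [subst: {e:=(c -> c)} | 1 pending]
  bind c := (a -> d)
step 3: unify List (b -> d) ~ f  [subst: {e:=(c -> c), c:=(a -> d)} | 0 pending]
  bind f := List (b -> d)

Answer: c:=(a -> d) e:=((a -> d) -> (a -> d)) f:=List (b -> d)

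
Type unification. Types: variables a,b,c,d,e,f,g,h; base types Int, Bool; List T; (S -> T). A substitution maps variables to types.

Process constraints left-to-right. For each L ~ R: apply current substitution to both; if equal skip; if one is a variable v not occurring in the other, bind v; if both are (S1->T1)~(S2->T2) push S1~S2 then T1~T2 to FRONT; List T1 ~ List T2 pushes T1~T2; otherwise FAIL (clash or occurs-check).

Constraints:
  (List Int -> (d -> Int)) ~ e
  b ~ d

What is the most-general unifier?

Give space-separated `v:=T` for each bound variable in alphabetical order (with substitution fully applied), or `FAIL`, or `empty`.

Answer: b:=d e:=(List Int -> (d -> Int))

Derivation:
step 1: unify (List Int -> (d -> Int)) ~ e  [subst: {-} | 1 pending]
  bind e := (List Int -> (d -> Int))
step 2: unify b ~ d  [subst: {e:=(List Int -> (d -> Int))} | 0 pending]
  bind b := d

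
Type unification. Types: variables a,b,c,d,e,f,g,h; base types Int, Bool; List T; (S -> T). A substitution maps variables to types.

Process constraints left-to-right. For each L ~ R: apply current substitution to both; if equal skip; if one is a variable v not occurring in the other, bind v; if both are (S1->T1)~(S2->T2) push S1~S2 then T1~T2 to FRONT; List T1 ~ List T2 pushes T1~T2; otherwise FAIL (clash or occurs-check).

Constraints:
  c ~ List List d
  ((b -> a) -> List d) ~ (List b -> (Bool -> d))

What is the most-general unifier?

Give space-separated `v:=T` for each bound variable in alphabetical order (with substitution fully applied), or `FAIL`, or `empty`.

step 1: unify c ~ List List d  [subst: {-} | 1 pending]
  bind c := List List d
step 2: unify ((b -> a) -> List d) ~ (List b -> (Bool -> d))  [subst: {c:=List List d} | 0 pending]
  -> decompose arrow: push (b -> a)~List b, List d~(Bool -> d)
step 3: unify (b -> a) ~ List b  [subst: {c:=List List d} | 1 pending]
  clash: (b -> a) vs List b

Answer: FAIL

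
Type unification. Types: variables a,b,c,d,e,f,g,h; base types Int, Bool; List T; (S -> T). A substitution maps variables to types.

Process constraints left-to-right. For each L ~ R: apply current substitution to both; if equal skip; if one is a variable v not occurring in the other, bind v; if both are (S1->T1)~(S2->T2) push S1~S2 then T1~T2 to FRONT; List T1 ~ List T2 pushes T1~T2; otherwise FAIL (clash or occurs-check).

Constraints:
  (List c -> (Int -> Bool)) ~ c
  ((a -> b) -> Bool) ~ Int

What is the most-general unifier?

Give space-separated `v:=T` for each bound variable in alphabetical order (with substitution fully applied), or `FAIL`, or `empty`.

step 1: unify (List c -> (Int -> Bool)) ~ c  [subst: {-} | 1 pending]
  occurs-check fail

Answer: FAIL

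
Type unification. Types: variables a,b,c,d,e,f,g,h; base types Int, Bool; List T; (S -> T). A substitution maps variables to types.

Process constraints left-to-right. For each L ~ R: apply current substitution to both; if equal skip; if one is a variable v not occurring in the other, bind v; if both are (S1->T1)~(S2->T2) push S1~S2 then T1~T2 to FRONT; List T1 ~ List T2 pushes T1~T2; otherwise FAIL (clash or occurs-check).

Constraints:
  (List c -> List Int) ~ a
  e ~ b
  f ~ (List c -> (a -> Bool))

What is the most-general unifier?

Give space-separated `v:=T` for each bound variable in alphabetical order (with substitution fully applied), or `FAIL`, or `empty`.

step 1: unify (List c -> List Int) ~ a  [subst: {-} | 2 pending]
  bind a := (List c -> List Int)
step 2: unify e ~ b  [subst: {a:=(List c -> List Int)} | 1 pending]
  bind e := b
step 3: unify f ~ (List c -> ((List c -> List Int) -> Bool))  [subst: {a:=(List c -> List Int), e:=b} | 0 pending]
  bind f := (List c -> ((List c -> List Int) -> Bool))

Answer: a:=(List c -> List Int) e:=b f:=(List c -> ((List c -> List Int) -> Bool))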